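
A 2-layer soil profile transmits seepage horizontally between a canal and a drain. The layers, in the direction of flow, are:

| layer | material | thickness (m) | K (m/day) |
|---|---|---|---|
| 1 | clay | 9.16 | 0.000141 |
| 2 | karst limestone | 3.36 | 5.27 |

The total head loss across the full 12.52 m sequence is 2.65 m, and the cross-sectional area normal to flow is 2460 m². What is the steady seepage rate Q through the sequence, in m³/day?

Flow is perpendicular to layering, so the layers act in series and the equivalent K is the thickness-weighted harmonic mean.
Total thickness L = 9.16 + 3.36 = 12.52 m.
Σ(b_i/K_i) = 9.16/0.000141 + 3.36/5.27 = 64965 d.
K_eq = L / Σ(b_i/K_i) = 12.52 / 64965 = 0.0001927 m/day.
Q = K_eq · A · (Δh/L) = 0.0001927 × 2460 × (2.65/12.52) = 0.1003 m³/day.

0.100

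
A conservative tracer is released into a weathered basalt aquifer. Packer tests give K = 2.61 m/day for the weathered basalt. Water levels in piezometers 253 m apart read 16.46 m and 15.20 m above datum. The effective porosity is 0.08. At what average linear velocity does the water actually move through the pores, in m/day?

Hydraulic gradient i = (16.46 − 15.20) / 253 = 1.26 / 253 = 0.004980.
Darcy flux q = K · i = 2.610 × 0.004980 = 0.01300 m/day.
Seepage velocity v = q / n_e = 0.01300 / 0.08 = 0.1625 m/day.

0.162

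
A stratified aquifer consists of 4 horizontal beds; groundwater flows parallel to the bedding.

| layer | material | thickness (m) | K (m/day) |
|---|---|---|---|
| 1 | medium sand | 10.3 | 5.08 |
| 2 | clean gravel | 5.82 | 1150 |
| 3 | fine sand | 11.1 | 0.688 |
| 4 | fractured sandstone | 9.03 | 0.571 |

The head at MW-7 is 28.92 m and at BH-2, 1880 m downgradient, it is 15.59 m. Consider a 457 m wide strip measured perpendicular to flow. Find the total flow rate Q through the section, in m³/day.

21900

Flow is parallel to layering, so each bed carries its own Darcy discharge and the transmissivities add.
Σ(K_i·b_i) = 5.08×10.3 + 1150×5.82 + 0.688×11.1 + 0.571×9.03 = 6758 m²/day.
Hydraulic gradient i = (28.92 − 15.59) / 1880 = 13.33 / 1880 = 0.007090.
Q = Σ(K_i·b_i) · W · i = 6758 × 457 × 0.007090 = 21898 m³/day.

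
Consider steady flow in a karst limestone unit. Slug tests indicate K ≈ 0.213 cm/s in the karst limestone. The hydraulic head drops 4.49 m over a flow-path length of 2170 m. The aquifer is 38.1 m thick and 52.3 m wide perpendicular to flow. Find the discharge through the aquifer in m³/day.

759

Convert K: 0.213 cm/s × 864 = 184.0 m/day.
Cross-sectional area A = 52.3 × 38.1 = 1993 m².
Hydraulic gradient i = Δh / L = 4.49 / 2170 = 0.002069.
Darcy's law: Q = K · A · i = 184.0 × 1993 × 0.002069 = 758.8 m³/day.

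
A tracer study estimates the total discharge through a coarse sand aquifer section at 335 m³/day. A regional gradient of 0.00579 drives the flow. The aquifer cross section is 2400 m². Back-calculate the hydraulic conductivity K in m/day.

Hydraulic gradient i = 0.00579.
From Q = K·A·i, K = Q / (A·i) = 335 / (2400 × 0.005790) = 24.11 m/day.

24.1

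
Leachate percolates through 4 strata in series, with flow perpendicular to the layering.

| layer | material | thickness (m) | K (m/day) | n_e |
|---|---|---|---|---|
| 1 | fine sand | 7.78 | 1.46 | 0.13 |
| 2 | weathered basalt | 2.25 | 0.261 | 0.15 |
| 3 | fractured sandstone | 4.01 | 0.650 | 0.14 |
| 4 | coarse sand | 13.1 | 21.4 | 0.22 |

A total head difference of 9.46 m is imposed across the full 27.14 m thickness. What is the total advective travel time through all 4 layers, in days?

With flow normal to the layers, continuity requires the same specific discharge q through every layer.
Σ(b_i/K_i) = 7.78/1.46 + 2.25/0.261 + 4.01/0.650 + 13.1/21.4 = 20.73 d.
q = Δh / Σ(b_i/K_i) = 9.46 / 20.73 = 0.4563 m/day.
In each layer the seepage velocity is v_i = q/n_i, so the layer transit time is t_i = b_i·n_i / q:
  layer 1 (fine sand): t_1 = 7.78 × 0.13 / 0.4563 = 2.216 d
  layer 2 (weathered basalt): t_2 = 2.25 × 0.15 / 0.4563 = 0.7396 d
  layer 3 (fractured sandstone): t_3 = 4.01 × 0.14 / 0.4563 = 1.230 d
  layer 4 (coarse sand): t_4 = 13.1 × 0.22 / 0.4563 = 6.316 d
Total t = Σ t_i = 10.50 days.

10.5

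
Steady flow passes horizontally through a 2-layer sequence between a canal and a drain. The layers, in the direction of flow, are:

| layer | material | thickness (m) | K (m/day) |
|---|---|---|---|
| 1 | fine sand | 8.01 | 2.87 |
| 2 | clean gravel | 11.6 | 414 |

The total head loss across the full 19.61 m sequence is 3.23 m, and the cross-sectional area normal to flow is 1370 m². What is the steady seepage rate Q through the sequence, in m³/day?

1570

Flow is perpendicular to layering, so the layers act in series and the equivalent K is the thickness-weighted harmonic mean.
Total thickness L = 8.01 + 11.6 = 19.61 m.
Σ(b_i/K_i) = 8.01/2.87 + 11.6/414 = 2.819 d.
K_eq = L / Σ(b_i/K_i) = 19.61 / 2.819 = 6.956 m/day.
Q = K_eq · A · (Δh/L) = 6.956 × 1370 × (3.23/19.61) = 1570 m³/day.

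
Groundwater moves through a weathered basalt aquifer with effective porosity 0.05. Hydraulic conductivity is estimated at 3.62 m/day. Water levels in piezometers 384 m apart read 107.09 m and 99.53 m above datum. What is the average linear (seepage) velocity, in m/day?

1.43

Hydraulic gradient i = (107.09 − 99.53) / 384 = 7.56 / 384 = 0.01969.
Darcy flux q = K · i = 3.620 × 0.01969 = 0.07127 m/day.
Seepage velocity v = q / n_e = 0.07127 / 0.05 = 1.425 m/day.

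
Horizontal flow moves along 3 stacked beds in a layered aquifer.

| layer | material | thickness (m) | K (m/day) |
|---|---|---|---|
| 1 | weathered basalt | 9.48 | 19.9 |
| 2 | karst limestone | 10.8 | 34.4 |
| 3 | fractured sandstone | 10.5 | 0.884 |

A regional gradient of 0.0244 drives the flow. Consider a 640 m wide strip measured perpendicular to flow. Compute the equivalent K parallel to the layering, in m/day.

Flow is parallel to layering, so each bed carries its own Darcy discharge and the transmissivities add.
Σ(K_i·b_i) = 19.9×9.48 + 34.4×10.8 + 0.884×10.5 = 569.5 m²/day.
Total thickness b = 30.78 m, so K_eq = Σ(K_i·b_i)/b = 18.50 m/day.

18.5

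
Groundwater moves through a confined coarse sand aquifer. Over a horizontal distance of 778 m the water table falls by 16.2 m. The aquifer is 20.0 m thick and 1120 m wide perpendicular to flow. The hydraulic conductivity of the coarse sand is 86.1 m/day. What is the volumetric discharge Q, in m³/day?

Cross-sectional area A = 1120 × 20.0 = 22400 m².
Hydraulic gradient i = Δh / L = 16.2 / 778 = 0.02082.
Darcy's law: Q = K · A · i = 86.10 × 22400 × 0.02082 = 40159 m³/day.

40200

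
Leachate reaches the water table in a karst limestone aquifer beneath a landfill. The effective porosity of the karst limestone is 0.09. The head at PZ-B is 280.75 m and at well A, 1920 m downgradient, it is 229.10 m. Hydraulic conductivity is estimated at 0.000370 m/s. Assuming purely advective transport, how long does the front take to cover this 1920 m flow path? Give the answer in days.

201

Convert K: 0.000370 m/s × 86400 = 31.97 m/day.
Hydraulic gradient i = (280.75 − 229.10) / 1920 = 51.65 / 1920 = 0.02690.
Darcy flux q = K · i = 31.97 × 0.02690 = 0.8600 m/day.
Seepage velocity v = q / n_e = 0.8600 / 0.09 = 9.555 m/day.
Travel time t = L / v = 1920 / 9.555 = 200.9 days.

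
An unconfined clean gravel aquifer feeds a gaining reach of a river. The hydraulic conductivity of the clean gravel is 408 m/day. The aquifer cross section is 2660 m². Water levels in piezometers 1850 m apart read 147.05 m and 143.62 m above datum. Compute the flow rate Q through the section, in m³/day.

Hydraulic gradient i = (147.05 − 143.62) / 1850 = 3.43 / 1850 = 0.001854.
Darcy's law: Q = K · A · i = 408.0 × 2660 × 0.001854 = 2012 m³/day.

2010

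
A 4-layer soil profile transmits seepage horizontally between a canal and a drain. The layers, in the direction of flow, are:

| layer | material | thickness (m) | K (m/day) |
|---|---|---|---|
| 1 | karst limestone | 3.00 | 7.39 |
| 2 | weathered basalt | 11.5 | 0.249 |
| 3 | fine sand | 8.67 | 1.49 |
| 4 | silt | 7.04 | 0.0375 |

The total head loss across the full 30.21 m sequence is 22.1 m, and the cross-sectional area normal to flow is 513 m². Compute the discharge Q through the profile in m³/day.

47.2

Flow is perpendicular to layering, so the layers act in series and the equivalent K is the thickness-weighted harmonic mean.
Total thickness L = 3.00 + 11.5 + 8.67 + 7.04 = 30.21 m.
Σ(b_i/K_i) = 3.00/7.39 + 11.5/0.249 + 8.67/1.49 + 7.04/0.0375 = 240.1 d.
K_eq = L / Σ(b_i/K_i) = 30.21 / 240.1 = 0.1258 m/day.
Q = K_eq · A · (Δh/L) = 0.1258 × 513 × (22.1/30.21) = 47.21 m³/day.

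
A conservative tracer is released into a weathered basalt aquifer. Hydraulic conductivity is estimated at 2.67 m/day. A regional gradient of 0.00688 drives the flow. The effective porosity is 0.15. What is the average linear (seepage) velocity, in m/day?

0.122

Hydraulic gradient i = 0.00688.
Darcy flux q = K · i = 2.670 × 0.006880 = 0.01837 m/day.
Seepage velocity v = q / n_e = 0.01837 / 0.15 = 0.1225 m/day.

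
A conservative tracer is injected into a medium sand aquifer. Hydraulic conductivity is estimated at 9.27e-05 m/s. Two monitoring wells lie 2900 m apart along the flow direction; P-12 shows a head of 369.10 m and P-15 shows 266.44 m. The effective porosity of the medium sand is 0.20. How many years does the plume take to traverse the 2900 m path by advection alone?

Convert K: 9.27e-05 m/s × 86400 = 8.009 m/day.
Hydraulic gradient i = (369.10 − 266.44) / 2900 = 102.66 / 2900 = 0.03540.
Darcy flux q = K · i = 8.009 × 0.03540 = 0.2835 m/day.
Seepage velocity v = q / n_e = 0.2835 / 0.20 = 1.418 m/day.
Travel time t = L / v = 2900 / 1.418 = 2046 days = 5.601 years.

5.60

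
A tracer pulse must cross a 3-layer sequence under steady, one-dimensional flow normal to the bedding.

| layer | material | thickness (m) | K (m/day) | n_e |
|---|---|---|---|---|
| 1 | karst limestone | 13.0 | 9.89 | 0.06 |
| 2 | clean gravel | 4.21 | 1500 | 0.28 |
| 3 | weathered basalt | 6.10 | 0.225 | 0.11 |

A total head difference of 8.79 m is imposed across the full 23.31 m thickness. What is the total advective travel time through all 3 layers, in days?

With flow normal to the layers, continuity requires the same specific discharge q through every layer.
Σ(b_i/K_i) = 13.0/9.89 + 4.21/1500 + 6.10/0.225 = 28.43 d.
q = Δh / Σ(b_i/K_i) = 8.79 / 28.43 = 0.3092 m/day.
In each layer the seepage velocity is v_i = q/n_i, so the layer transit time is t_i = b_i·n_i / q:
  layer 1 (karst limestone): t_1 = 13.0 × 0.06 / 0.3092 = 2.523 d
  layer 2 (clean gravel): t_2 = 4.21 × 0.28 / 0.3092 = 3.812 d
  layer 3 (weathered basalt): t_3 = 6.10 × 0.11 / 0.3092 = 2.170 d
Total t = Σ t_i = 8.505 days.

8.51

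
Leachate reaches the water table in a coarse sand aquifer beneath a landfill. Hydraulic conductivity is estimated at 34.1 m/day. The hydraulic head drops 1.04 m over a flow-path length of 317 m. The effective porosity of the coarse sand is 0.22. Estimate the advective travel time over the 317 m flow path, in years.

Hydraulic gradient i = Δh / L = 1.04 / 317 = 0.003281.
Darcy flux q = K · i = 34.10 × 0.003281 = 0.1119 m/day.
Seepage velocity v = q / n_e = 0.1119 / 0.22 = 0.5085 m/day.
Travel time t = L / v = 317 / 0.5085 = 623.4 days = 1.707 years.

1.71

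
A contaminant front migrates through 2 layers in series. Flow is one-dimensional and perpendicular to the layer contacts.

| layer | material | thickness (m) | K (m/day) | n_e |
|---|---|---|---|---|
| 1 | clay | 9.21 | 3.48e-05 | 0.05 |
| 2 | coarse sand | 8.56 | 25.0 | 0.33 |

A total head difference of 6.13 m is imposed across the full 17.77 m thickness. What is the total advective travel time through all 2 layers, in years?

With flow normal to the layers, continuity requires the same specific discharge q through every layer.
Σ(b_i/K_i) = 9.21/3.48e-05 + 8.56/25.0 = 2.647e+05 d.
q = Δh / Σ(b_i/K_i) = 6.13 / 2.647e+05 = 2.316e-05 m/day.
In each layer the seepage velocity is v_i = q/n_i, so the layer transit time is t_i = b_i·n_i / q:
  layer 1 (clay): t_1 = 9.21 × 0.05 / 2.316e-05 = 19882 d
  layer 2 (coarse sand): t_2 = 8.56 × 0.33 / 2.316e-05 = 1.220e+05 d
Total t = Σ t_i = 1.418e+05 days = 388.3 years.

388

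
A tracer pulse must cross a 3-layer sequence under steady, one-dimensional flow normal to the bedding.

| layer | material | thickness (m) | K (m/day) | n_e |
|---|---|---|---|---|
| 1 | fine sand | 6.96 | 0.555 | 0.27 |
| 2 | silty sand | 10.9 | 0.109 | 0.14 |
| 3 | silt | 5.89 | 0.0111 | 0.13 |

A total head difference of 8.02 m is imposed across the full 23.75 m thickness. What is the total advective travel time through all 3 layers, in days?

With flow normal to the layers, continuity requires the same specific discharge q through every layer.
Σ(b_i/K_i) = 6.96/0.555 + 10.9/0.109 + 5.89/0.0111 = 643.2 d.
q = Δh / Σ(b_i/K_i) = 8.02 / 643.2 = 0.01247 m/day.
In each layer the seepage velocity is v_i = q/n_i, so the layer transit time is t_i = b_i·n_i / q:
  layer 1 (fine sand): t_1 = 6.96 × 0.27 / 0.01247 = 150.7 d
  layer 2 (silty sand): t_2 = 10.9 × 0.14 / 0.01247 = 122.4 d
  layer 3 (silt): t_3 = 5.89 × 0.13 / 0.01247 = 61.41 d
Total t = Σ t_i = 334.5 days.

334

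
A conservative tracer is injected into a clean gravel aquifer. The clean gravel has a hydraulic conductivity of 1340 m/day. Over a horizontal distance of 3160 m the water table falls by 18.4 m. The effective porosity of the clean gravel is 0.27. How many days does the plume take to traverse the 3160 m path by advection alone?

109

Hydraulic gradient i = Δh / L = 18.4 / 3160 = 0.005823.
Darcy flux q = K · i = 1340 × 0.005823 = 7.803 m/day.
Seepage velocity v = q / n_e = 7.803 / 0.27 = 28.90 m/day.
Travel time t = L / v = 3160 / 28.90 = 109.3 days.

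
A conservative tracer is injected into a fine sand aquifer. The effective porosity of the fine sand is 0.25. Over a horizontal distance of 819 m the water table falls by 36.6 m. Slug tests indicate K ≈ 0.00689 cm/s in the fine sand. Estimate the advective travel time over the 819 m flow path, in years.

Convert K: 0.00689 cm/s × 864 = 5.953 m/day.
Hydraulic gradient i = Δh / L = 36.6 / 819 = 0.04469.
Darcy flux q = K · i = 5.953 × 0.04469 = 0.2660 m/day.
Seepage velocity v = q / n_e = 0.2660 / 0.25 = 1.064 m/day.
Travel time t = L / v = 819 / 1.064 = 769.7 days = 2.107 years.

2.11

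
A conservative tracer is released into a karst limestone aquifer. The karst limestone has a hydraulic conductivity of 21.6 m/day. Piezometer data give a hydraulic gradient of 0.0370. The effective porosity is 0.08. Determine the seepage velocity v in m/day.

Hydraulic gradient i = 0.0370.
Darcy flux q = K · i = 21.60 × 0.03700 = 0.7992 m/day.
Seepage velocity v = q / n_e = 0.7992 / 0.08 = 9.990 m/day.

9.99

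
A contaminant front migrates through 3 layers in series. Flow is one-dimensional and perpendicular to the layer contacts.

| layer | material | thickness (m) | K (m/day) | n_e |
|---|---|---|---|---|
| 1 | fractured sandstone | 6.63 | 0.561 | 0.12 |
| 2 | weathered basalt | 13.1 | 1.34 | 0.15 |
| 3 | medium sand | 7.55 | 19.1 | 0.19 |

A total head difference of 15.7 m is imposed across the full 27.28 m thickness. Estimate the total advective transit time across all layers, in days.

With flow normal to the layers, continuity requires the same specific discharge q through every layer.
Σ(b_i/K_i) = 6.63/0.561 + 13.1/1.34 + 7.55/19.1 = 21.99 d.
q = Δh / Σ(b_i/K_i) = 15.7 / 21.99 = 0.7140 m/day.
In each layer the seepage velocity is v_i = q/n_i, so the layer transit time is t_i = b_i·n_i / q:
  layer 1 (fractured sandstone): t_1 = 6.63 × 0.12 / 0.7140 = 1.114 d
  layer 2 (weathered basalt): t_2 = 13.1 × 0.15 / 0.7140 = 2.752 d
  layer 3 (medium sand): t_3 = 7.55 × 0.19 / 0.7140 = 2.009 d
Total t = Σ t_i = 5.876 days.

5.88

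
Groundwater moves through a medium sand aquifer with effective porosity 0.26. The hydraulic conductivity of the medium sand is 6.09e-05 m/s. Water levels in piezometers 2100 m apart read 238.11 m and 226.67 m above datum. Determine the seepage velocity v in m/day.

Convert K: 6.09e-05 m/s × 86400 = 5.262 m/day.
Hydraulic gradient i = (238.11 − 226.67) / 2100 = 11.44 / 2100 = 0.005448.
Darcy flux q = K · i = 5.262 × 0.005448 = 0.02866 m/day.
Seepage velocity v = q / n_e = 0.02866 / 0.26 = 0.1102 m/day.

0.110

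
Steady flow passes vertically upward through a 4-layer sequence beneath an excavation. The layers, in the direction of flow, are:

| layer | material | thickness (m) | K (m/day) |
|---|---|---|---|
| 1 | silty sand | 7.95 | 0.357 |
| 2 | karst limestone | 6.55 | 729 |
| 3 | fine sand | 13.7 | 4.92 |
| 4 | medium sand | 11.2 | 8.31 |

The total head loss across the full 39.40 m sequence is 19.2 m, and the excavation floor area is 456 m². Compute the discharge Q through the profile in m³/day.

Flow is perpendicular to layering, so the layers act in series and the equivalent K is the thickness-weighted harmonic mean.
Total thickness L = 7.95 + 6.55 + 13.7 + 11.2 = 39.40 m.
Σ(b_i/K_i) = 7.95/0.357 + 6.55/729 + 13.7/4.92 + 11.2/8.31 = 26.41 d.
K_eq = L / Σ(b_i/K_i) = 39.40 / 26.41 = 1.492 m/day.
Q = K_eq · A · (Δh/L) = 1.492 × 456 × (19.2/39.40) = 331.5 m³/day.

332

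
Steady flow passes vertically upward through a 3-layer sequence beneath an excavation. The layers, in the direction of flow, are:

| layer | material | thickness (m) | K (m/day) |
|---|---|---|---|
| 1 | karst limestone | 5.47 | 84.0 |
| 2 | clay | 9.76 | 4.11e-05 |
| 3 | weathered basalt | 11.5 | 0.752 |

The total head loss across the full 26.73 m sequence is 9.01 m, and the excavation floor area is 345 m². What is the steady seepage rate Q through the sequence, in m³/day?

0.0131

Flow is perpendicular to layering, so the layers act in series and the equivalent K is the thickness-weighted harmonic mean.
Total thickness L = 5.47 + 9.76 + 11.5 = 26.73 m.
Σ(b_i/K_i) = 5.47/84.0 + 9.76/4.11e-05 + 11.5/0.752 = 2.375e+05 d.
K_eq = L / Σ(b_i/K_i) = 26.73 / 2.375e+05 = 0.0001126 m/day.
Q = K_eq · A · (Δh/L) = 0.0001126 × 345 × (9.01/26.73) = 0.01309 m³/day.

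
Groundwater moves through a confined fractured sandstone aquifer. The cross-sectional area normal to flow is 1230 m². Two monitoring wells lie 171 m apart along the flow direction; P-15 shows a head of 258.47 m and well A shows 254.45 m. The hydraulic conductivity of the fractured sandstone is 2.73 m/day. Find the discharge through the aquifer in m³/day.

Hydraulic gradient i = (258.47 − 254.45) / 171 = 4.02 / 171 = 0.02351.
Darcy's law: Q = K · A · i = 2.730 × 1230 × 0.02351 = 78.94 m³/day.

78.9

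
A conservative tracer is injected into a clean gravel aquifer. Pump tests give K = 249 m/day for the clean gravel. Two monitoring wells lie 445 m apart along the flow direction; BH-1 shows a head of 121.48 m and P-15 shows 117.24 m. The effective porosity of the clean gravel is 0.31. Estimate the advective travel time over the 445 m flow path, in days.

Hydraulic gradient i = (121.48 − 117.24) / 445 = 4.24 / 445 = 0.009528.
Darcy flux q = K · i = 249.0 × 0.009528 = 2.372 m/day.
Seepage velocity v = q / n_e = 2.372 / 0.31 = 7.653 m/day.
Travel time t = L / v = 445 / 7.653 = 58.15 days.

58.1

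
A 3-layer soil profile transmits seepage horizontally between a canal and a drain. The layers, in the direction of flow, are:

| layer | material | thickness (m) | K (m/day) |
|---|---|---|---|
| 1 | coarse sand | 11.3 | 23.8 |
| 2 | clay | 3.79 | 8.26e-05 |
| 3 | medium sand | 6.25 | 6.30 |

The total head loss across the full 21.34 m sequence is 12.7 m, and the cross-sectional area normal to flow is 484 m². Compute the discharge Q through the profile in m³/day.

Flow is perpendicular to layering, so the layers act in series and the equivalent K is the thickness-weighted harmonic mean.
Total thickness L = 11.3 + 3.79 + 6.25 = 21.34 m.
Σ(b_i/K_i) = 11.3/23.8 + 3.79/8.26e-05 + 6.25/6.30 = 45885 d.
K_eq = L / Σ(b_i/K_i) = 21.34 / 45885 = 0.0004651 m/day.
Q = K_eq · A · (Δh/L) = 0.0004651 × 484 × (12.7/21.34) = 0.1340 m³/day.

0.134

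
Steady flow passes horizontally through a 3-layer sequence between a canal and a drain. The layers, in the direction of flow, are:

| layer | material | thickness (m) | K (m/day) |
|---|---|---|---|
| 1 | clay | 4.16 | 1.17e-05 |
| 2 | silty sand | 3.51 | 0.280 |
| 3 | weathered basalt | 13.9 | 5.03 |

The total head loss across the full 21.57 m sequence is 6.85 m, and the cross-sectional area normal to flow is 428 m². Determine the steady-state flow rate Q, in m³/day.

Flow is perpendicular to layering, so the layers act in series and the equivalent K is the thickness-weighted harmonic mean.
Total thickness L = 4.16 + 3.51 + 13.9 = 21.57 m.
Σ(b_i/K_i) = 4.16/1.17e-05 + 3.51/0.280 + 13.9/5.03 = 3.556e+05 d.
K_eq = L / Σ(b_i/K_i) = 21.57 / 3.556e+05 = 6.066e-05 m/day.
Q = K_eq · A · (Δh/L) = 6.066e-05 × 428 × (6.85/21.57) = 0.008245 m³/day.

0.00825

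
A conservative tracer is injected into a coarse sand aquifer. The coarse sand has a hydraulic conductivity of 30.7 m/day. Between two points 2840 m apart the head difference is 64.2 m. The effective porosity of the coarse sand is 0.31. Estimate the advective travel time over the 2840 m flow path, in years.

Hydraulic gradient i = Δh / L = 64.2 / 2840 = 0.02261.
Darcy flux q = K · i = 30.70 × 0.02261 = 0.6940 m/day.
Seepage velocity v = q / n_e = 0.6940 / 0.31 = 2.239 m/day.
Travel time t = L / v = 2840 / 2.239 = 1269 days = 3.473 years.

3.47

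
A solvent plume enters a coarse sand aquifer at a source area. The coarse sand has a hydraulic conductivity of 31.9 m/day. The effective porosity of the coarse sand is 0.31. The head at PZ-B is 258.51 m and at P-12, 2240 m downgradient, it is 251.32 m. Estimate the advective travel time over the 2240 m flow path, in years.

Hydraulic gradient i = (258.51 − 251.32) / 2240 = 7.19 / 2240 = 0.003210.
Darcy flux q = K · i = 31.90 × 0.003210 = 0.1024 m/day.
Seepage velocity v = q / n_e = 0.1024 / 0.31 = 0.3303 m/day.
Travel time t = L / v = 2240 / 0.3303 = 6782 days = 18.57 years.

18.6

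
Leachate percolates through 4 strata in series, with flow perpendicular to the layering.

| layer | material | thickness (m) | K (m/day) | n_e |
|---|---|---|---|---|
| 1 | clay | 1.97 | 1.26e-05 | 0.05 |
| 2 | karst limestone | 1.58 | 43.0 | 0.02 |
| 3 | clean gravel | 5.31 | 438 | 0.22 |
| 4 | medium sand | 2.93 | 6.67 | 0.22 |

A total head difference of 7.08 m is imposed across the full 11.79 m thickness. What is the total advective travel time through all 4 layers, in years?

With flow normal to the layers, continuity requires the same specific discharge q through every layer.
Σ(b_i/K_i) = 1.97/1.26e-05 + 1.58/43.0 + 5.31/438 + 2.93/6.67 = 1.563e+05 d.
q = Δh / Σ(b_i/K_i) = 7.08 / 1.563e+05 = 4.528e-05 m/day.
In each layer the seepage velocity is v_i = q/n_i, so the layer transit time is t_i = b_i·n_i / q:
  layer 1 (clay): t_1 = 1.97 × 0.05 / 4.528e-05 = 2175 d
  layer 2 (karst limestone): t_2 = 1.58 × 0.02 / 4.528e-05 = 697.8 d
  layer 3 (clean gravel): t_3 = 5.31 × 0.22 / 4.528e-05 = 25798 d
  layer 4 (medium sand): t_4 = 2.93 × 0.22 / 4.528e-05 = 14235 d
Total t = Σ t_i = 42906 days = 117.5 years.

117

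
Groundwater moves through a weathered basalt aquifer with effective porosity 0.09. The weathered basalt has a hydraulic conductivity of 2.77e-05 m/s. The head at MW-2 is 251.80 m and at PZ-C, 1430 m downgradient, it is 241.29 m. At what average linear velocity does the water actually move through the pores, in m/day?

0.195

Convert K: 2.77e-05 m/s × 86400 = 2.393 m/day.
Hydraulic gradient i = (251.80 − 241.29) / 1430 = 10.51 / 1430 = 0.007350.
Darcy flux q = K · i = 2.393 × 0.007350 = 0.01759 m/day.
Seepage velocity v = q / n_e = 0.01759 / 0.09 = 0.1954 m/day.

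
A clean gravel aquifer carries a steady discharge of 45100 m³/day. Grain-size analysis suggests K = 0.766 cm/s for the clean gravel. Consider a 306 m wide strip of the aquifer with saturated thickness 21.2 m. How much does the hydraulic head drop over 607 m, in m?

Convert K: 0.766 cm/s × 864 = 661.8 m/day.
Cross-sectional area A = 306 × 21.2 = 6487 m².
From Q = K·A·i, i = Q / (K·A) = 45100 / (661.8 × 6487) = 0.01050.
Head loss Δh = i · L = 0.01050 × 607 = 6.376 m.

6.38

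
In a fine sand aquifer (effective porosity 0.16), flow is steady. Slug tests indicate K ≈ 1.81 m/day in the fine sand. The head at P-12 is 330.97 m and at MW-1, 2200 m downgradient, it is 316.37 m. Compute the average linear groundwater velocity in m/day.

Hydraulic gradient i = (330.97 − 316.37) / 2200 = 14.6 / 2200 = 0.006636.
Darcy flux q = K · i = 1.810 × 0.006636 = 0.01201 m/day.
Seepage velocity v = q / n_e = 0.01201 / 0.16 = 0.07507 m/day.

0.0751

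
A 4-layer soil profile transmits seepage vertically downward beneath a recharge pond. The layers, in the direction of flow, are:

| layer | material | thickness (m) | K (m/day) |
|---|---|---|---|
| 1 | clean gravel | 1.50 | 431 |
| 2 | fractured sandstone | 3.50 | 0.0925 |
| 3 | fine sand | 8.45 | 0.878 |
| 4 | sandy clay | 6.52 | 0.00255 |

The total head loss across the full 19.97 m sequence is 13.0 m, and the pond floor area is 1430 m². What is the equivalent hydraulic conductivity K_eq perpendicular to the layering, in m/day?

Flow is perpendicular to layering, so the layers act in series and the equivalent K is the thickness-weighted harmonic mean.
Total thickness L = 1.50 + 3.50 + 8.45 + 6.52 = 19.97 m.
Σ(b_i/K_i) = 1.50/431 + 3.50/0.0925 + 8.45/0.878 + 6.52/0.00255 = 2604 d.
K_eq = L / Σ(b_i/K_i) = 19.97 / 2604 = 0.007668 m/day.

0.00767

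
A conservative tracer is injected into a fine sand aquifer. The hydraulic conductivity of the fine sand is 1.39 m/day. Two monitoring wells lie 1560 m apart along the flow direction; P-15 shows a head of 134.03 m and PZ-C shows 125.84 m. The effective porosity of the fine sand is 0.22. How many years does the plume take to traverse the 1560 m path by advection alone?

Hydraulic gradient i = (134.03 − 125.84) / 1560 = 8.19 / 1560 = 0.005250.
Darcy flux q = K · i = 1.390 × 0.005250 = 0.007297 m/day.
Seepage velocity v = q / n_e = 0.007297 / 0.22 = 0.03317 m/day.
Travel time t = L / v = 1560 / 0.03317 = 47030 days = 128.8 years.

129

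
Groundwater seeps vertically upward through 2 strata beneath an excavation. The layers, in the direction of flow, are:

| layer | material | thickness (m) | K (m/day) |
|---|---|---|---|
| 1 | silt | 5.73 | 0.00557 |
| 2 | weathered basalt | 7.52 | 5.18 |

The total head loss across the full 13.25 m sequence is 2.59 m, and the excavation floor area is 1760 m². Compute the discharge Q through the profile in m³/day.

4.42

Flow is perpendicular to layering, so the layers act in series and the equivalent K is the thickness-weighted harmonic mean.
Total thickness L = 5.73 + 7.52 = 13.25 m.
Σ(b_i/K_i) = 5.73/0.00557 + 7.52/5.18 = 1030 d.
K_eq = L / Σ(b_i/K_i) = 13.25 / 1030 = 0.01286 m/day.
Q = K_eq · A · (Δh/L) = 0.01286 × 1760 × (2.59/13.25) = 4.425 m³/day.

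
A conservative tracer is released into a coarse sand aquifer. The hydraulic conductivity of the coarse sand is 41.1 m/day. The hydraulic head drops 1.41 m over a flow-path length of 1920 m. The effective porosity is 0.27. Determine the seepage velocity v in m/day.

Hydraulic gradient i = Δh / L = 1.41 / 1920 = 0.0007344.
Darcy flux q = K · i = 41.10 × 0.0007344 = 0.03018 m/day.
Seepage velocity v = q / n_e = 0.03018 / 0.27 = 0.1118 m/day.

0.112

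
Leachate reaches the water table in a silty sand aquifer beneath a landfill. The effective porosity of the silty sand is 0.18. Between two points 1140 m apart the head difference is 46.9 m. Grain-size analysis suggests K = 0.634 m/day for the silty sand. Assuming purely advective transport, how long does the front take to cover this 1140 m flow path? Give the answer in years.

21.5

Hydraulic gradient i = Δh / L = 46.9 / 1140 = 0.04114.
Darcy flux q = K · i = 0.6340 × 0.04114 = 0.02608 m/day.
Seepage velocity v = q / n_e = 0.02608 / 0.18 = 0.1449 m/day.
Travel time t = L / v = 1140 / 0.1449 = 7867 days = 21.54 years.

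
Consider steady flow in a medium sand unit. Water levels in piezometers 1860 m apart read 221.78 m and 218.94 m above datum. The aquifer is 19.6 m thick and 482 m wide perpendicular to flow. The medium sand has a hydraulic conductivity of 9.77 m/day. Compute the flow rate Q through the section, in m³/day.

Cross-sectional area A = 482 × 19.6 = 9447 m².
Hydraulic gradient i = (221.78 − 218.94) / 1860 = 2.84 / 1860 = 0.001527.
Darcy's law: Q = K · A · i = 9.770 × 9447 × 0.001527 = 140.9 m³/day.

141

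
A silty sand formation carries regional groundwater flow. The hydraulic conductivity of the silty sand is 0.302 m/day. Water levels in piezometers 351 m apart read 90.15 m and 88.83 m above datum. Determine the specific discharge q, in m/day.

Hydraulic gradient i = (90.15 − 88.83) / 351 = 1.32 / 351 = 0.003761.
Specific discharge q = K · i = 0.3020 × 0.003761 = 0.001136 m/day.

0.00114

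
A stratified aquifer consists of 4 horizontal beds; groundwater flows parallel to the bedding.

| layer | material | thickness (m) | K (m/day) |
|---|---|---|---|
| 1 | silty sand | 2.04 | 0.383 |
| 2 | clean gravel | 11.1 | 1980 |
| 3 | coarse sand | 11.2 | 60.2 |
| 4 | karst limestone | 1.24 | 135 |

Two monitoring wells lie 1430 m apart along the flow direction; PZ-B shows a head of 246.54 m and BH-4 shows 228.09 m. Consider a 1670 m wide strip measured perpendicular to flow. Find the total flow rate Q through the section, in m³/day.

Flow is parallel to layering, so each bed carries its own Darcy discharge and the transmissivities add.
Σ(K_i·b_i) = 0.383×2.04 + 1980×11.1 + 60.2×11.2 + 135×1.24 = 22820 m²/day.
Hydraulic gradient i = (246.54 − 228.09) / 1430 = 18.45 / 1430 = 0.01290.
Q = Σ(K_i·b_i) · W · i = 22820 × 1670 × 0.01290 = 4.917e+05 m³/day.

492000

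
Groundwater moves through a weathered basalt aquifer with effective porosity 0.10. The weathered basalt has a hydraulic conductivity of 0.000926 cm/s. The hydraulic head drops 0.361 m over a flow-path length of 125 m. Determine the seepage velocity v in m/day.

Convert K: 0.000926 cm/s × 864 = 0.8001 m/day.
Hydraulic gradient i = Δh / L = 0.361 / 125 = 0.002888.
Darcy flux q = K · i = 0.8001 × 0.002888 = 0.002311 m/day.
Seepage velocity v = q / n_e = 0.002311 / 0.10 = 0.02311 m/day.

0.0231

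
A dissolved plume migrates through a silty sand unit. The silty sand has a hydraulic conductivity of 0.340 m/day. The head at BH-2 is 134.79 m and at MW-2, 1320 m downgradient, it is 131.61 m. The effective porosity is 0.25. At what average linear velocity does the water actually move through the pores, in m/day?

0.00328

Hydraulic gradient i = (134.79 − 131.61) / 1320 = 3.18 / 1320 = 0.002409.
Darcy flux q = K · i = 0.3400 × 0.002409 = 0.0008191 m/day.
Seepage velocity v = q / n_e = 0.0008191 / 0.25 = 0.003276 m/day.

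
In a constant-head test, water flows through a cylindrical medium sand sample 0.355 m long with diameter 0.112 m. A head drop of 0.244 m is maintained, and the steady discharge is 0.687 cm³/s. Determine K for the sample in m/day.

8.77

Cross-sectional area A = π·(d/2)² = π × (0.112/2)² = 0.009852 m².
Convert discharge: 0.687 cm³/s = 6.870e-07 m³/s.
Darcy's law rearranged: K = Q·L / (A·Δh) = 6.870e-07 × 0.355 / (0.009852 × 0.244) = 0.0001015 m/s = 8.766 m/day.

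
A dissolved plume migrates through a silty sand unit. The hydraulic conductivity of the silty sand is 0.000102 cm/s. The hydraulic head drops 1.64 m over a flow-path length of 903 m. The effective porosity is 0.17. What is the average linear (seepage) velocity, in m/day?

Convert K: 0.000102 cm/s × 864 = 0.08813 m/day.
Hydraulic gradient i = Δh / L = 1.64 / 903 = 0.001816.
Darcy flux q = K · i = 0.08813 × 0.001816 = 0.0001601 m/day.
Seepage velocity v = q / n_e = 0.0001601 / 0.17 = 0.0009415 m/day.

0.000942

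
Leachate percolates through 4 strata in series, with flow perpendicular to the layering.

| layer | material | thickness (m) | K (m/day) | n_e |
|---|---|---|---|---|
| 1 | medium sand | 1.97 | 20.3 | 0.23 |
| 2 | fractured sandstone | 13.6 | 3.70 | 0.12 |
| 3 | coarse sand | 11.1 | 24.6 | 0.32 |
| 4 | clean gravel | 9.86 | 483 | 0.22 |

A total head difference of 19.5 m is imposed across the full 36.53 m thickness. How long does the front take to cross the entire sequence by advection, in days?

1.70

With flow normal to the layers, continuity requires the same specific discharge q through every layer.
Σ(b_i/K_i) = 1.97/20.3 + 13.6/3.70 + 11.1/24.6 + 9.86/483 = 4.244 d.
q = Δh / Σ(b_i/K_i) = 19.5 / 4.244 = 4.594 m/day.
In each layer the seepage velocity is v_i = q/n_i, so the layer transit time is t_i = b_i·n_i / q:
  layer 1 (medium sand): t_1 = 1.97 × 0.23 / 4.594 = 0.09862 d
  layer 2 (fractured sandstone): t_2 = 13.6 × 0.12 / 4.594 = 0.3552 d
  layer 3 (coarse sand): t_3 = 11.1 × 0.32 / 4.594 = 0.7731 d
  layer 4 (clean gravel): t_4 = 9.86 × 0.22 / 4.594 = 0.4721 d
Total t = Σ t_i = 1.699 days.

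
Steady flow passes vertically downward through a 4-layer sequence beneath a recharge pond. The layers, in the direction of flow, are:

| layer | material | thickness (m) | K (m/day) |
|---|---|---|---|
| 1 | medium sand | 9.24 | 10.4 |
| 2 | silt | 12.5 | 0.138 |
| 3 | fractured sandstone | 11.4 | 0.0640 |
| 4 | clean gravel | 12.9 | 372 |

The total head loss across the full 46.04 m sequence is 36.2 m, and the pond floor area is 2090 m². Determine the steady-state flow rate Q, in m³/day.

Flow is perpendicular to layering, so the layers act in series and the equivalent K is the thickness-weighted harmonic mean.
Total thickness L = 9.24 + 12.5 + 11.4 + 12.9 = 46.04 m.
Σ(b_i/K_i) = 9.24/10.4 + 12.5/0.138 + 11.4/0.0640 + 12.9/372 = 269.6 d.
K_eq = L / Σ(b_i/K_i) = 46.04 / 269.6 = 0.1708 m/day.
Q = K_eq · A · (Δh/L) = 0.1708 × 2090 × (36.2/46.04) = 280.6 m³/day.

281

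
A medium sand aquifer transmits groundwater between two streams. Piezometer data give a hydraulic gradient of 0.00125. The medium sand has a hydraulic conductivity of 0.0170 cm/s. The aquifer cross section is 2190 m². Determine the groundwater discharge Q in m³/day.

Convert K: 0.0170 cm/s × 864 = 14.69 m/day.
Hydraulic gradient i = 0.00125.
Darcy's law: Q = K · A · i = 14.69 × 2190 × 0.001250 = 40.21 m³/day.

40.2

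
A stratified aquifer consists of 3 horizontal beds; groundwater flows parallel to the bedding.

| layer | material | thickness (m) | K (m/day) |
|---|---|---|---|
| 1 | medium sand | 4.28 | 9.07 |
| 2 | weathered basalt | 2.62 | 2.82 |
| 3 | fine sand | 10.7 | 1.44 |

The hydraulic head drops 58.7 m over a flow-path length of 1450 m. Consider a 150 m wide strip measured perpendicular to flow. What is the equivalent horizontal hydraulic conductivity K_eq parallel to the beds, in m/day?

3.50

Flow is parallel to layering, so each bed carries its own Darcy discharge and the transmissivities add.
Σ(K_i·b_i) = 9.07×4.28 + 2.82×2.62 + 1.44×10.7 = 61.62 m²/day.
Total thickness b = 17.60 m, so K_eq = Σ(K_i·b_i)/b = 3.501 m/day.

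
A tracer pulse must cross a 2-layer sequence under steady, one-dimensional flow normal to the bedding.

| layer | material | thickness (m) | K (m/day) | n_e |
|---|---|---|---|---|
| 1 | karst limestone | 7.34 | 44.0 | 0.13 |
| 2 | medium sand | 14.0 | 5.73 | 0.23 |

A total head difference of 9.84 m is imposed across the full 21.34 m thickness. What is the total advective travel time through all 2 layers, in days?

With flow normal to the layers, continuity requires the same specific discharge q through every layer.
Σ(b_i/K_i) = 7.34/44.0 + 14.0/5.73 = 2.610 d.
q = Δh / Σ(b_i/K_i) = 9.84 / 2.610 = 3.770 m/day.
In each layer the seepage velocity is v_i = q/n_i, so the layer transit time is t_i = b_i·n_i / q:
  layer 1 (karst limestone): t_1 = 7.34 × 0.13 / 3.770 = 0.2531 d
  layer 2 (medium sand): t_2 = 14.0 × 0.23 / 3.770 = 0.8541 d
Total t = Σ t_i = 1.107 days.

1.11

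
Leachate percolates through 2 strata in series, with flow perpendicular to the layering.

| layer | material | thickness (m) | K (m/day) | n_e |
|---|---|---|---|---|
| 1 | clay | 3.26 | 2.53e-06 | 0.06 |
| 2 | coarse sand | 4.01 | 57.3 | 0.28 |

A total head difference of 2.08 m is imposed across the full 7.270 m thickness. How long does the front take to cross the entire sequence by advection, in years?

2240

With flow normal to the layers, continuity requires the same specific discharge q through every layer.
Σ(b_i/K_i) = 3.26/2.53e-06 + 4.01/57.3 = 1.289e+06 d.
q = Δh / Σ(b_i/K_i) = 2.08 / 1.289e+06 = 1.614e-06 m/day.
In each layer the seepage velocity is v_i = q/n_i, so the layer transit time is t_i = b_i·n_i / q:
  layer 1 (clay): t_1 = 3.26 × 0.06 / 1.614e-06 = 1.212e+05 d
  layer 2 (coarse sand): t_2 = 4.01 × 0.28 / 1.614e-06 = 6.956e+05 d
Total t = Σ t_i = 8.167e+05 days = 2236 years.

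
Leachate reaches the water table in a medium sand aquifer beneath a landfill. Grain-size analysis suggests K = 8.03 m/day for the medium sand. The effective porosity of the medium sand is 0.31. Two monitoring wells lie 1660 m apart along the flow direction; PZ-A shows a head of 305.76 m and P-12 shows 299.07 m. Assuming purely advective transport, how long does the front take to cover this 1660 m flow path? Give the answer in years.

43.5

Hydraulic gradient i = (305.76 − 299.07) / 1660 = 6.69 / 1660 = 0.004030.
Darcy flux q = K · i = 8.030 × 0.004030 = 0.03236 m/day.
Seepage velocity v = q / n_e = 0.03236 / 0.31 = 0.1044 m/day.
Travel time t = L / v = 1660 / 0.1044 = 15901 days = 43.54 years.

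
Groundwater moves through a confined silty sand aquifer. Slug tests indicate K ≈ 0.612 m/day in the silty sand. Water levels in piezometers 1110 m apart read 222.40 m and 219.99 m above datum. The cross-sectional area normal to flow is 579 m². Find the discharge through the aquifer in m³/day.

Hydraulic gradient i = (222.40 − 219.99) / 1110 = 2.41 / 1110 = 0.002171.
Darcy's law: Q = K · A · i = 0.6120 × 579.0 × 0.002171 = 0.7694 m³/day.

0.769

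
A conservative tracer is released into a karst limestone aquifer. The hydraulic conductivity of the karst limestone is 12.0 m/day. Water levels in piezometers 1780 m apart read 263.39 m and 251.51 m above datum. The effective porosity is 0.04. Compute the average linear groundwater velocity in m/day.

2.00

Hydraulic gradient i = (263.39 − 251.51) / 1780 = 11.88 / 1780 = 0.006674.
Darcy flux q = K · i = 12.00 × 0.006674 = 0.08009 m/day.
Seepage velocity v = q / n_e = 0.08009 / 0.04 = 2.002 m/day.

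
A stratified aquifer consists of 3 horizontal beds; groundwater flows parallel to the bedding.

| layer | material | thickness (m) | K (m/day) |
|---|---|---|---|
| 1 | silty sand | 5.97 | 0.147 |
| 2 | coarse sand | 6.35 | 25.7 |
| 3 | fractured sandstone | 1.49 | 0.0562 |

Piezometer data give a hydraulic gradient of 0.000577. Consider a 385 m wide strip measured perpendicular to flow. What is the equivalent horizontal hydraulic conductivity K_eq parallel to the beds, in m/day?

Flow is parallel to layering, so each bed carries its own Darcy discharge and the transmissivities add.
Σ(K_i·b_i) = 0.147×5.97 + 25.7×6.35 + 0.0562×1.49 = 164.2 m²/day.
Total thickness b = 13.81 m, so K_eq = Σ(K_i·b_i)/b = 11.89 m/day.

11.9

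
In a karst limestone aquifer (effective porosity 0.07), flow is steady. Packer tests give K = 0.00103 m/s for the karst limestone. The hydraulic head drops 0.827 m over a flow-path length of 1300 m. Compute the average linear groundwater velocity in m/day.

0.809

Convert K: 0.00103 m/s × 86400 = 88.99 m/day.
Hydraulic gradient i = Δh / L = 0.827 / 1300 = 0.0006362.
Darcy flux q = K · i = 88.99 × 0.0006362 = 0.05661 m/day.
Seepage velocity v = q / n_e = 0.05661 / 0.07 = 0.8088 m/day.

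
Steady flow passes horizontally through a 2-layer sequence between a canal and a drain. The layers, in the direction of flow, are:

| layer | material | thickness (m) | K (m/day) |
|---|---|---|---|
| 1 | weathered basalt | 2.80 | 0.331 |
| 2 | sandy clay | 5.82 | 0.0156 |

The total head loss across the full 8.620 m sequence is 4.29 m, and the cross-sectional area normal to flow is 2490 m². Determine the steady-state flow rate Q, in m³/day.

28.0

Flow is perpendicular to layering, so the layers act in series and the equivalent K is the thickness-weighted harmonic mean.
Total thickness L = 2.80 + 5.82 = 8.620 m.
Σ(b_i/K_i) = 2.80/0.331 + 5.82/0.0156 = 381.5 d.
K_eq = L / Σ(b_i/K_i) = 8.620 / 381.5 = 0.02259 m/day.
Q = K_eq · A · (Δh/L) = 0.02259 × 2490 × (4.29/8.620) = 28.00 m³/day.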